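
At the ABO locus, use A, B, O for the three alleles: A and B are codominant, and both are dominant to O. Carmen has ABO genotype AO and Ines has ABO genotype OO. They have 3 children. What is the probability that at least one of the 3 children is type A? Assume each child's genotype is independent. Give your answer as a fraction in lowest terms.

7/8

ABO cross AO × OO → 1/2 O, 1/2 A.
So P(type A) = 1/2 per child.
P(none) = (1/2)^3 = 1/8; P(at least one) = 1 − 1/8 = 7/8.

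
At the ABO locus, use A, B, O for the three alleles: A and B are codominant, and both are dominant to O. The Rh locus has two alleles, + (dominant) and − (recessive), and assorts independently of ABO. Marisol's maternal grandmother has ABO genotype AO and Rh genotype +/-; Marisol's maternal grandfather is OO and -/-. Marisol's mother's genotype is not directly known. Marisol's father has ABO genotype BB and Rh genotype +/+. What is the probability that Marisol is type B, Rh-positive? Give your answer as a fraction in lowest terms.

Marisol's mother's ABO genotype from AO × OO: 1/2 AO, 1/2 OO.
Crossing each possibility with the father BB and summing P(type B): 1/2·1/2 + 1/2·1 = 3/4.
Similarly for Rh via the mother's Rh distribution: P(Rh+) = 1.
Independent loci: 3/4 × 1 = 3/4.

3/4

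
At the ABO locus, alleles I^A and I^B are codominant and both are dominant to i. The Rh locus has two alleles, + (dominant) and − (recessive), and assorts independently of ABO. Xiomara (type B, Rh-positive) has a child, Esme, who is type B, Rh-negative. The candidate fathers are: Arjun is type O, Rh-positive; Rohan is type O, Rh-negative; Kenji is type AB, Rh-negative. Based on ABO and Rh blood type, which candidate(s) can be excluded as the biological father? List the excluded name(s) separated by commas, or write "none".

none

A candidate is excluded only if no genotype consistent with his phenotype could produce a type B, Rh-negative child with a type B, Rh-positive mother.
Every candidate has at least one consistent genotype combination, so none can be excluded.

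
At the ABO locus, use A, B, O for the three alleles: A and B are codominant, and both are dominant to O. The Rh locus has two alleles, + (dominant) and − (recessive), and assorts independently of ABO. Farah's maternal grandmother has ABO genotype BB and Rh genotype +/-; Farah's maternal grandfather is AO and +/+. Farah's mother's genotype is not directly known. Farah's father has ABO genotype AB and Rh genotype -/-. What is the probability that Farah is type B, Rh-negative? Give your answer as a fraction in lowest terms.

Farah's mother's ABO genotype from BB × AO: 1/2 AB, 1/2 BO.
Crossing each possibility with the father AB and summing P(type B): 1/2·1/4 + 1/2·1/2 = 3/8.
Similarly for Rh via the mother's Rh distribution: P(Rh-) = 1/4.
Independent loci: 3/8 × 1/4 = 3/32.

3/32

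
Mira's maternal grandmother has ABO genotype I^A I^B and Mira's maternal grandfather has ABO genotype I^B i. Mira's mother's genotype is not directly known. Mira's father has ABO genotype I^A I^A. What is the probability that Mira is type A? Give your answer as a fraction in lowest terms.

Mira's mother's ABO genotype from I^A I^B × I^B i: 1/4 I^A I^B, 1/4 I^A i, 1/4 I^B I^B, 1/4 I^B i.
Crossing each possibility with the father I^A I^A and summing P(type A): 1/4·1/2 + 1/4·1 + 1/4·0 + 1/4·1/2 = 1/2.

1/2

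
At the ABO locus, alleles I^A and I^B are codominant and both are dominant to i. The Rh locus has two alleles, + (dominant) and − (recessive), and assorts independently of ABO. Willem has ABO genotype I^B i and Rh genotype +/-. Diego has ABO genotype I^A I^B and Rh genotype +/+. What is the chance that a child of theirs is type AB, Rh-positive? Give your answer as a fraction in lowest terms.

ABO cross I^B i × I^A I^B → offspring phenotypes: 1/4 A, 1/2 B, 1/4 AB.
Rh cross +/- × +/+ → 1 Rh+.
Independent loci: P(type AB, Rh-positive) = 1/4 × 1 = 1/4.

1/4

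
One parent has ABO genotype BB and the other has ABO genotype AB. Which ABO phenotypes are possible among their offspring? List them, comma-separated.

B, AB

Gametes from BB × AB give offspring ABO genotypes AB, BB, i.e. phenotypes B, AB.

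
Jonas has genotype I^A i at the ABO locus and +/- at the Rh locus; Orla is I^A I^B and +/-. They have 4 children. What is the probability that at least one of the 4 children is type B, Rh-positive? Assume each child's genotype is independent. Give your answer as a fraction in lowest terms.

36975/65536

ABO cross I^A i × I^A I^B → 1/2 A, 1/4 B, 1/4 AB.
Rh cross +/- × +/- → 3/4 Rh+, 1/4 Rh-; so P(type B, Rh-positive) = 1/4 × 3/4 = 3/16 per child.
P(none) = (13/16)^4 = 28561/65536; P(at least one) = 1 − 28561/65536 = 36975/65536.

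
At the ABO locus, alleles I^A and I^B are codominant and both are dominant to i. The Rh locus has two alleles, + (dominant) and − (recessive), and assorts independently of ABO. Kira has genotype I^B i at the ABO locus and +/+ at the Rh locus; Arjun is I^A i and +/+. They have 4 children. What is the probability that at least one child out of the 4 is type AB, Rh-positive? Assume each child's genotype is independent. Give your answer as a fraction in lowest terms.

175/256

ABO cross I^B i × I^A i → 1/4 O, 1/4 A, 1/4 B, 1/4 AB.
Rh cross +/+ × +/+ → 1 Rh+; so P(type AB, Rh-positive) = 1/4 × 1 = 1/4 per child.
P(none) = (3/4)^4 = 81/256; P(at least one) = 1 − 81/256 = 175/256.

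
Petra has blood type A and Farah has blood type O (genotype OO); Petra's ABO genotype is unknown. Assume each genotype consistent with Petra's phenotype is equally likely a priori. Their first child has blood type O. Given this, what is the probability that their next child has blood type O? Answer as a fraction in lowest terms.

Possible genotypes: Petra ∈ {AA, AO}; Farah ∈ {OO}.
Weight each parental genotype pair by prior × P(type-O child):
  AO × OO: posterior weight 1; P(next child type O) = 1/2.
Weighted sum = 1/2.

1/2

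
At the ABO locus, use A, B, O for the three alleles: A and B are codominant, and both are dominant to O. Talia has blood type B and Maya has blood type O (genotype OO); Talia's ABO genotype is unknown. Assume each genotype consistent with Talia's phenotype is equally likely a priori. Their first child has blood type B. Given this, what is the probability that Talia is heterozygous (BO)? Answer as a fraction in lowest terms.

Possible genotypes: Talia ∈ {BB, BO}; Maya ∈ {OO}.
Weight each parental genotype pair by prior × P(type-B child):
  BB × OO: posterior weight 2/3.
  BO × OO: posterior weight 1/3.
Sum the posterior weight over pairs where Talia is BO: 1/3.

1/3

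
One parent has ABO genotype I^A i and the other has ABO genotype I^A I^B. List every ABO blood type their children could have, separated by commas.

A, B, AB

Gametes from I^A i × I^A I^B give offspring ABO genotypes I^A I^A, I^A I^B, I^A i, I^B i, i.e. phenotypes A, B, AB.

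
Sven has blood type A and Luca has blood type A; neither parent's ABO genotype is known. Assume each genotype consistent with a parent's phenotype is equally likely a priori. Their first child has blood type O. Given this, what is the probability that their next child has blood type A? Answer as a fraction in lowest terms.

Possible genotypes: Sven ∈ {I^A I^A, I^A i}; Luca ∈ {I^A I^A, I^A i}.
Weight each parental genotype pair by prior × P(type-O child):
  I^A i × I^A i: posterior weight 1; P(next child type A) = 3/4.
Weighted sum = 3/4.

3/4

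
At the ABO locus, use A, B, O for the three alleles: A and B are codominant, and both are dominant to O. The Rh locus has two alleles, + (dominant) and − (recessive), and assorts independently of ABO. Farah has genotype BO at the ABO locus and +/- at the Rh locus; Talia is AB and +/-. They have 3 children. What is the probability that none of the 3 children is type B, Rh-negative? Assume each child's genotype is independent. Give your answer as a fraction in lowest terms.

ABO cross BO × AB → 1/4 A, 1/2 B, 1/4 AB.
Rh cross +/- × +/- → 3/4 Rh+, 1/4 Rh-; so P(type B, Rh-negative) = 1/2 × 1/4 = 1/8 per child.
P(not type B, Rh-negative) = 7/8 for one child; (7/8)^3 = 343/512.

343/512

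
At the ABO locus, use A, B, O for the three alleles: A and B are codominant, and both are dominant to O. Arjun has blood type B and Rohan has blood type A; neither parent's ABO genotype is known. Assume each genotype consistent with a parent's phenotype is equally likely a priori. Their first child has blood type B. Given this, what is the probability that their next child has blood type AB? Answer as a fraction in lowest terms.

5/12

Possible genotypes: Arjun ∈ {BB, BO}; Rohan ∈ {AA, AO}.
Weight each parental genotype pair by prior × P(type-B child):
  BB × AO: posterior weight 2/3; P(next child type AB) = 1/2.
  BO × AO: posterior weight 1/3; P(next child type AB) = 1/4.
Weighted sum = 5/12.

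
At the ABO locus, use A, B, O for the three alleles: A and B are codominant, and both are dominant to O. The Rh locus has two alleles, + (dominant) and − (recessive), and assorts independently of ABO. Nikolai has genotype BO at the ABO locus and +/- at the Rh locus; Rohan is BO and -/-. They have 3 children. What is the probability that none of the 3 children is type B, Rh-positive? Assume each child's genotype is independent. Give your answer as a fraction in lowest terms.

125/512

ABO cross BO × BO → 1/4 O, 3/4 B.
Rh cross +/- × -/- → 1/2 Rh+, 1/2 Rh-; so P(type B, Rh-positive) = 3/4 × 1/2 = 3/8 per child.
P(not type B, Rh-positive) = 5/8 for one child; (5/8)^3 = 125/512.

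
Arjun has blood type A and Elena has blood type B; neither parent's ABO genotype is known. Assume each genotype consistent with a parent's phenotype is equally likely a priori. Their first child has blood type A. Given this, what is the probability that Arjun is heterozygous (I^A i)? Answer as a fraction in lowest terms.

1/3

Possible genotypes: Arjun ∈ {I^A I^A, I^A i}; Elena ∈ {I^B I^B, I^B i}.
Weight each parental genotype pair by prior × P(type-A child):
  I^A I^A × I^B i: posterior weight 2/3.
  I^A i × I^B i: posterior weight 1/3.
Sum the posterior weight over pairs where Arjun is I^A i: 1/3.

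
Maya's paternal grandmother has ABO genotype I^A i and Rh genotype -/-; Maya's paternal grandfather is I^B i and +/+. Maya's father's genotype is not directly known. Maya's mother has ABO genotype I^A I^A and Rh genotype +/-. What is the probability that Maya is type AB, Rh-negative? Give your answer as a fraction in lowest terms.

1/16

Maya's father's ABO genotype from I^A i × I^B i: 1/4 I^A I^B, 1/4 I^A i, 1/4 I^B i, 1/4 i i.
Crossing each possibility with the mother I^A I^A and summing P(type AB): 1/4·1/2 + 1/4·0 + 1/4·1/2 + 1/4·0 = 1/4.
Similarly for Rh via the father's Rh distribution: P(Rh-) = 1/4.
Independent loci: 1/4 × 1/4 = 1/16.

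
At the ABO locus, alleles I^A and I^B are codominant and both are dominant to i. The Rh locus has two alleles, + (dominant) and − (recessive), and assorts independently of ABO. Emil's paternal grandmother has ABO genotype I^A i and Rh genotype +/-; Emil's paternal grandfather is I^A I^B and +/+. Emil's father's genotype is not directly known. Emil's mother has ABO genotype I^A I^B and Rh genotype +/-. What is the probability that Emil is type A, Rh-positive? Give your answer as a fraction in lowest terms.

21/64

Emil's father's ABO genotype from I^A i × I^A I^B: 1/4 I^A I^A, 1/4 I^A I^B, 1/4 I^A i, 1/4 I^B i.
Crossing each possibility with the mother I^A I^B and summing P(type A): 1/4·1/2 + 1/4·1/4 + 1/4·1/2 + 1/4·1/4 = 3/8.
Similarly for Rh via the father's Rh distribution: P(Rh+) = 7/8.
Independent loci: 3/8 × 7/8 = 21/64.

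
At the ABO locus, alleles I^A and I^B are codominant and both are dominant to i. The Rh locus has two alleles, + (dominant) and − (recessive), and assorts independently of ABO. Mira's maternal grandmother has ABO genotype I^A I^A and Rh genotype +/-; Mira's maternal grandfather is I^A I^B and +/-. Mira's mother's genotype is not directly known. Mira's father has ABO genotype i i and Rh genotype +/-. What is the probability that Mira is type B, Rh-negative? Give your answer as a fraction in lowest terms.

Mira's mother's ABO genotype from I^A I^A × I^A I^B: 1/2 I^A I^A, 1/2 I^A I^B.
Crossing each possibility with the father i i and summing P(type B): 1/2·0 + 1/2·1/2 = 1/4.
Similarly for Rh via the mother's Rh distribution: P(Rh-) = 1/4.
Independent loci: 1/4 × 1/4 = 1/16.

1/16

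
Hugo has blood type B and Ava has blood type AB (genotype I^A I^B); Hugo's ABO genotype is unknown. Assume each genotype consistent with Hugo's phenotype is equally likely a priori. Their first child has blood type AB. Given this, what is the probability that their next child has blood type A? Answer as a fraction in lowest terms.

Possible genotypes: Hugo ∈ {I^B I^B, I^B i}; Ava ∈ {I^A I^B}.
Weight each parental genotype pair by prior × P(type-AB child):
  I^B I^B × I^A I^B: posterior weight 2/3; P(next child type A) = 0.
  I^B i × I^A I^B: posterior weight 1/3; P(next child type A) = 1/4.
Weighted sum = 1/12.

1/12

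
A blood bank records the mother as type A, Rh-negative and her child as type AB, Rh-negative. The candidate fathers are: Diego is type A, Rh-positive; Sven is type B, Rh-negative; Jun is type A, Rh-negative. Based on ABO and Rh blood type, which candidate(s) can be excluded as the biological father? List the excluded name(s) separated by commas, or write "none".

Diego, Jun

A candidate is excluded only if no genotype consistent with his phenotype could produce a type AB, Rh-negative child with a type A, Rh-negative mother.
Diego (type A, Rh+): no genotype consistent with that phenotype can produce a type-AB Rh- child with a type-A mother.
Jun (type A, Rh-): no genotype consistent with that phenotype can produce a type-AB Rh- child with a type-A mother.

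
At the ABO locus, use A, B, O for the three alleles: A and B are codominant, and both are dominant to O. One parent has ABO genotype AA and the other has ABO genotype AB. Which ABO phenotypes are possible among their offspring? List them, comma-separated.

A, AB

Gametes from AA × AB give offspring ABO genotypes AA, AB, i.e. phenotypes A, AB.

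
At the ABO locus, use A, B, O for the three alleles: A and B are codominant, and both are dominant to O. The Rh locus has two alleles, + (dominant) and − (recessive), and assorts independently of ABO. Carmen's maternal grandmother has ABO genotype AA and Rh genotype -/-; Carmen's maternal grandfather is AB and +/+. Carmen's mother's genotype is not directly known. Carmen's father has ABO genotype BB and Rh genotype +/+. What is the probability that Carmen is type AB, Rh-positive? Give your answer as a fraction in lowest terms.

Carmen's mother's ABO genotype from AA × AB: 1/2 AA, 1/2 AB.
Crossing each possibility with the father BB and summing P(type AB): 1/2·1 + 1/2·1/2 = 3/4.
Similarly for Rh via the mother's Rh distribution: P(Rh+) = 1.
Independent loci: 3/4 × 1 = 3/4.

3/4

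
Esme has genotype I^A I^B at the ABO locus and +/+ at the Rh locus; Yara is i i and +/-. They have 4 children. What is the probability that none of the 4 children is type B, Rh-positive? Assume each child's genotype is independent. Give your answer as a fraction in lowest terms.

1/16

ABO cross I^A I^B × i i → 1/2 A, 1/2 B.
Rh cross +/+ × +/- → 1 Rh+; so P(type B, Rh-positive) = 1/2 × 1 = 1/2 per child.
P(not type B, Rh-positive) = 1/2 for one child; (1/2)^4 = 1/16.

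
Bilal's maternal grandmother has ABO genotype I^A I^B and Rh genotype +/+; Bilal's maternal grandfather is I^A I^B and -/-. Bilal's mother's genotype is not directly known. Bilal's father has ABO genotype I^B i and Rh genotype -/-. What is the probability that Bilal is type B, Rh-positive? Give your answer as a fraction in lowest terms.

Bilal's mother's ABO genotype from I^A I^B × I^A I^B: 1/4 I^A I^A, 1/2 I^A I^B, 1/4 I^B I^B.
Crossing each possibility with the father I^B i and summing P(type B): 1/4·0 + 1/2·1/2 + 1/4·1 = 1/2.
Similarly for Rh via the mother's Rh distribution: P(Rh+) = 1/2.
Independent loci: 1/2 × 1/2 = 1/4.

1/4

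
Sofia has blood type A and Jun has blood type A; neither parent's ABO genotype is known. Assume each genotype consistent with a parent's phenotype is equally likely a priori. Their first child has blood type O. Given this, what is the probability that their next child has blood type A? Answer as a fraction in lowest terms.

3/4

Possible genotypes: Sofia ∈ {I^A I^A, I^A i}; Jun ∈ {I^A I^A, I^A i}.
Weight each parental genotype pair by prior × P(type-O child):
  I^A i × I^A i: posterior weight 1; P(next child type A) = 3/4.
Weighted sum = 3/4.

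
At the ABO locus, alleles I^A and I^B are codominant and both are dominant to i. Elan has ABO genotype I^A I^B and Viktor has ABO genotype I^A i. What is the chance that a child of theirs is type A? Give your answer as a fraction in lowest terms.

ABO cross I^A I^B × I^A i → offspring phenotypes: 1/2 A, 1/4 B, 1/4 AB.
So P(type A) = 1/2.

1/2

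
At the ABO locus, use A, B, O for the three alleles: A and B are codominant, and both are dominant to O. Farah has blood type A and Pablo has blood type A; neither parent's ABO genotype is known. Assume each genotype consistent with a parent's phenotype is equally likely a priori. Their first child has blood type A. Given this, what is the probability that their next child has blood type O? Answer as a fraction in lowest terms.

Possible genotypes: Farah ∈ {AA, AO}; Pablo ∈ {AA, AO}.
Weight each parental genotype pair by prior × P(type-A child):
  AA × AA: posterior weight 4/15; P(next child type O) = 0.
  AA × AO: posterior weight 4/15; P(next child type O) = 0.
  AO × AA: posterior weight 4/15; P(next child type O) = 0.
  AO × AO: posterior weight 1/5; P(next child type O) = 1/4.
Weighted sum = 1/20.

1/20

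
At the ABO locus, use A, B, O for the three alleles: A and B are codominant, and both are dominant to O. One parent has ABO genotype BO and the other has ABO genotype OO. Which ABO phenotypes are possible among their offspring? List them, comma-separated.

O, B

Gametes from BO × OO give offspring ABO genotypes BO, OO, i.e. phenotypes O, B.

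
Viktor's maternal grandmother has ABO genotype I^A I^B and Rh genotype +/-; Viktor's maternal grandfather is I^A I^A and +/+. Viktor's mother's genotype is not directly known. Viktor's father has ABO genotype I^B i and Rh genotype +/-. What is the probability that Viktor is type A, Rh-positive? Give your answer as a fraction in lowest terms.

Viktor's mother's ABO genotype from I^A I^B × I^A I^A: 1/2 I^A I^A, 1/2 I^A I^B.
Crossing each possibility with the father I^B i and summing P(type A): 1/2·1/2 + 1/2·1/4 = 3/8.
Similarly for Rh via the mother's Rh distribution: P(Rh+) = 7/8.
Independent loci: 3/8 × 7/8 = 21/64.

21/64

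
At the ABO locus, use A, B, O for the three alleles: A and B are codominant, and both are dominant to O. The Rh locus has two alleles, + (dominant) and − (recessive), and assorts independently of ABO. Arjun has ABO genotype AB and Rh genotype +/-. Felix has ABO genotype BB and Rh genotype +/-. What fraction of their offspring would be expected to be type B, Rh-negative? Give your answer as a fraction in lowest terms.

1/8

ABO cross AB × BB → offspring phenotypes: 1/2 B, 1/2 AB.
Rh cross +/- × +/- → 3/4 Rh+, 1/4 Rh-.
Independent loci: P(type B, Rh-negative) = 1/2 × 1/4 = 1/8.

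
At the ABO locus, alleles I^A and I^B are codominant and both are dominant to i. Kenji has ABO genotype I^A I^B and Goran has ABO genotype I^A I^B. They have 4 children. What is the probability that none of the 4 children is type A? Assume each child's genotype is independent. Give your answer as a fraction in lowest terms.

ABO cross I^A I^B × I^A I^B → 1/4 A, 1/4 B, 1/2 AB.
So P(type A) = 1/4 per child.
P(not type A) = 3/4 for one child; (3/4)^4 = 81/256.

81/256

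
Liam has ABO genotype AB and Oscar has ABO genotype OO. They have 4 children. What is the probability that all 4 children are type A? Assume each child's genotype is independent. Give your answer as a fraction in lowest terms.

1/16

ABO cross AB × OO → 1/2 A, 1/2 B.
So P(type A) = 1/2 per child.
All 4 independent: (1/2)^4 = 1/16.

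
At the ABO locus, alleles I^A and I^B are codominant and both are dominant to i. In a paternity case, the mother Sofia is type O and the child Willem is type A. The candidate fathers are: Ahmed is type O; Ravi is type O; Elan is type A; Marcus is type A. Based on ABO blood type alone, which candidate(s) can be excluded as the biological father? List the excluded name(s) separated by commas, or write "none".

Ahmed, Ravi

A candidate is excluded only if no genotype consistent with his phenotype could produce a type A child with a type O mother.
Ahmed (type O): no genotype consistent with that phenotype can produce a type-A child with a type-O mother.
Ravi (type O): no genotype consistent with that phenotype can produce a type-A child with a type-O mother.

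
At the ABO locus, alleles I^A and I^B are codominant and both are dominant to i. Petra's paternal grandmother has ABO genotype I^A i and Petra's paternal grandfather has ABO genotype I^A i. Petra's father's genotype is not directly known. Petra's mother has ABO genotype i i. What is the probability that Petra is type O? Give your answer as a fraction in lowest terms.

1/2

Petra's father's ABO genotype from I^A i × I^A i: 1/4 I^A I^A, 1/2 I^A i, 1/4 i i.
Crossing each possibility with the mother i i and summing P(type O): 1/4·0 + 1/2·1/2 + 1/4·1 = 1/2.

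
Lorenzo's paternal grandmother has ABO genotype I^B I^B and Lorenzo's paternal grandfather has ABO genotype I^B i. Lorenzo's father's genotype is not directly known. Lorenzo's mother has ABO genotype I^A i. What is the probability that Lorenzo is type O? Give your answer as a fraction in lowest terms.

1/8

Lorenzo's father's ABO genotype from I^B I^B × I^B i: 1/2 I^B I^B, 1/2 I^B i.
Crossing each possibility with the mother I^A i and summing P(type O): 1/2·0 + 1/2·1/4 = 1/8.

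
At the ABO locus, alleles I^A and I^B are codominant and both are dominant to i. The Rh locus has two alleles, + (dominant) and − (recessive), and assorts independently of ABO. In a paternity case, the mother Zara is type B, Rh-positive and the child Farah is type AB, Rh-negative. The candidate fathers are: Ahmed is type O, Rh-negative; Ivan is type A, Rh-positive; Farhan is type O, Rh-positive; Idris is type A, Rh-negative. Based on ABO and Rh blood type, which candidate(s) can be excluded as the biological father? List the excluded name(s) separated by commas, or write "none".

A candidate is excluded only if no genotype consistent with his phenotype could produce a type AB, Rh-negative child with a type B, Rh-positive mother.
Ahmed (type O, Rh-): no genotype consistent with that phenotype can produce a type-AB Rh- child with a type-B mother.
Farhan (type O, Rh+): no genotype consistent with that phenotype can produce a type-AB Rh- child with a type-B mother.

Ahmed, Farhan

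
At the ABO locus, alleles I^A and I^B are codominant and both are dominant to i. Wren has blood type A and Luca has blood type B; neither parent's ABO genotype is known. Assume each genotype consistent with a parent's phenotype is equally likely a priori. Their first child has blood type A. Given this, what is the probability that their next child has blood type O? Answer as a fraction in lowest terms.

1/12

Possible genotypes: Wren ∈ {I^A I^A, I^A i}; Luca ∈ {I^B I^B, I^B i}.
Weight each parental genotype pair by prior × P(type-A child):
  I^A I^A × I^B i: posterior weight 2/3; P(next child type O) = 0.
  I^A i × I^B i: posterior weight 1/3; P(next child type O) = 1/4.
Weighted sum = 1/12.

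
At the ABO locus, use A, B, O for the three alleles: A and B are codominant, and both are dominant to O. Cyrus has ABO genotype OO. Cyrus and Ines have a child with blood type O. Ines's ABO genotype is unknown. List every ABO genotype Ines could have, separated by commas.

For each candidate genotype of Ines, check whether crossing it with OO can produce every observed child phenotype.
  AA → possible child types {A} ✗
  AB → possible child types {A, B} ✗
  AO → possible child types {O, A} ✓
  BB → possible child types {B} ✗
  BO → possible child types {O, B} ✓
  OO → possible child types {O} ✓

AO, BO, OO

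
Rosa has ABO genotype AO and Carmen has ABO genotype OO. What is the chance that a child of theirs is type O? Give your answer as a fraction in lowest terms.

ABO cross AO × OO → offspring phenotypes: 1/2 O, 1/2 A.
So P(type O) = 1/2.

1/2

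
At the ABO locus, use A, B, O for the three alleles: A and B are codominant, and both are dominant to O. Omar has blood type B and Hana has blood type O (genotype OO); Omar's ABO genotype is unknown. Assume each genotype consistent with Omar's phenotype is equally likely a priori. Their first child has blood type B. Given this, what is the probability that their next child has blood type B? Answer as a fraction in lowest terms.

5/6

Possible genotypes: Omar ∈ {BB, BO}; Hana ∈ {OO}.
Weight each parental genotype pair by prior × P(type-B child):
  BB × OO: posterior weight 2/3; P(next child type B) = 1.
  BO × OO: posterior weight 1/3; P(next child type B) = 1/2.
Weighted sum = 5/6.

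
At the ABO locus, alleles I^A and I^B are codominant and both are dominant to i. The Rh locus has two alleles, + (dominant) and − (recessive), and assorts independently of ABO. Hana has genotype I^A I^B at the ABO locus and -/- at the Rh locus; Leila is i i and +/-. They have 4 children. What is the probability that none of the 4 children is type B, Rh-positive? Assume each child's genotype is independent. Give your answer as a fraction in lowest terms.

81/256

ABO cross I^A I^B × i i → 1/2 A, 1/2 B.
Rh cross -/- × +/- → 1/2 Rh+, 1/2 Rh-; so P(type B, Rh-positive) = 1/2 × 1/2 = 1/4 per child.
P(not type B, Rh-positive) = 3/4 for one child; (3/4)^4 = 81/256.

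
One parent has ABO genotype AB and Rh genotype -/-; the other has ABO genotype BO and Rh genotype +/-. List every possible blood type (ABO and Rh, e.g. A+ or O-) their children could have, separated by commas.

Gametes from AB × BO give offspring ABO genotypes AB, AO, BB, BO, i.e. phenotypes A, B, AB.
Rh cross -/- × +/- → phenotypes Rh+, Rh-.
Combining independently: A+, A-, B+, B-, AB+, AB-.

A+, A-, B+, B-, AB+, AB-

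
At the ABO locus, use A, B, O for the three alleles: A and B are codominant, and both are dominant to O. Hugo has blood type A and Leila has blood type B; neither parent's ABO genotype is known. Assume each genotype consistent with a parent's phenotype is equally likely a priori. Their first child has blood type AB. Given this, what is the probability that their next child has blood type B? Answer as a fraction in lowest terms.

Possible genotypes: Hugo ∈ {AA, AO}; Leila ∈ {BB, BO}.
Weight each parental genotype pair by prior × P(type-AB child):
  AA × BB: posterior weight 4/9; P(next child type B) = 0.
  AA × BO: posterior weight 2/9; P(next child type B) = 0.
  AO × BB: posterior weight 2/9; P(next child type B) = 1/2.
  AO × BO: posterior weight 1/9; P(next child type B) = 1/4.
Weighted sum = 5/36.

5/36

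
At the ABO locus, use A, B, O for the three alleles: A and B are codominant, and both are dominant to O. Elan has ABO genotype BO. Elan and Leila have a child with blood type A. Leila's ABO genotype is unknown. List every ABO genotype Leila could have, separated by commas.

AA, AB, AO

For each candidate genotype of Leila, check whether crossing it with BO can produce every observed child phenotype.
  AA → possible child types {A, AB} ✓
  AB → possible child types {A, B, AB} ✓
  AO → possible child types {O, A, B, AB} ✓
  BB → possible child types {B} ✗
  BO → possible child types {O, B} ✗
  OO → possible child types {O, B} ✗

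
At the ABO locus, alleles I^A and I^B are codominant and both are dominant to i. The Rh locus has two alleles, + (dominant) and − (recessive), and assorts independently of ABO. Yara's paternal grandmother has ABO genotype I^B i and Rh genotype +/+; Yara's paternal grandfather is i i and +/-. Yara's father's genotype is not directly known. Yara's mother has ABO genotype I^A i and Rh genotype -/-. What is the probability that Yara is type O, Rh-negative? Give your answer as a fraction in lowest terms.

Yara's father's ABO genotype from I^B i × i i: 1/2 I^B i, 1/2 i i.
Crossing each possibility with the mother I^A i and summing P(type O): 1/2·1/4 + 1/2·1/2 = 3/8.
Similarly for Rh via the father's Rh distribution: P(Rh-) = 1/4.
Independent loci: 3/8 × 1/4 = 3/32.

3/32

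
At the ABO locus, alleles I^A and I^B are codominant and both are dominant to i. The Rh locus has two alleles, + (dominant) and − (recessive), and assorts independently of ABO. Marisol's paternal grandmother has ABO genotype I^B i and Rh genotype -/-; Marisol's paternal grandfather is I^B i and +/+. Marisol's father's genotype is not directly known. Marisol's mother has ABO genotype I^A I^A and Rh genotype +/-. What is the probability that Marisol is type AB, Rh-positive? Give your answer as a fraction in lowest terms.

Marisol's father's ABO genotype from I^B i × I^B i: 1/4 I^B I^B, 1/2 I^B i, 1/4 i i.
Crossing each possibility with the mother I^A I^A and summing P(type AB): 1/4·1 + 1/2·1/2 + 1/4·0 = 1/2.
Similarly for Rh via the father's Rh distribution: P(Rh+) = 3/4.
Independent loci: 1/2 × 3/4 = 3/8.

3/8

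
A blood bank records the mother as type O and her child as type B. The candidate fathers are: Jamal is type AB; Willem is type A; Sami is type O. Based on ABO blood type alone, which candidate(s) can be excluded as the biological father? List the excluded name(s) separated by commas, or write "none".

Willem, Sami

A candidate is excluded only if no genotype consistent with his phenotype could produce a type B child with a type O mother.
Willem (type A): no genotype consistent with that phenotype can produce a type-B child with a type-O mother.
Sami (type O): no genotype consistent with that phenotype can produce a type-B child with a type-O mother.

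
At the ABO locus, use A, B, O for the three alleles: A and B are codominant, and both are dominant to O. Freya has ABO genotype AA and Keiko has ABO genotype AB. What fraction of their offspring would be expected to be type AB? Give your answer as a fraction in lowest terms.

1/2

ABO cross AA × AB → offspring phenotypes: 1/2 A, 1/2 AB.
So P(type AB) = 1/2.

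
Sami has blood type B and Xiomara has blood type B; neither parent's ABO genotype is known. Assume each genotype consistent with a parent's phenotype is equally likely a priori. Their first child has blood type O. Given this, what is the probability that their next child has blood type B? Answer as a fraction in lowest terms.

3/4

Possible genotypes: Sami ∈ {BB, BO}; Xiomara ∈ {BB, BO}.
Weight each parental genotype pair by prior × P(type-O child):
  BO × BO: posterior weight 1; P(next child type B) = 3/4.
Weighted sum = 3/4.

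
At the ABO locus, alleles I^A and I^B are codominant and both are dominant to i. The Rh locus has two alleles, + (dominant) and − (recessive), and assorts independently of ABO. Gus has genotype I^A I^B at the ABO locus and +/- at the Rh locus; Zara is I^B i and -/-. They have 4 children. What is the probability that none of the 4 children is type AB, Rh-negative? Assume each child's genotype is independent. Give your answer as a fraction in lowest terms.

ABO cross I^A I^B × I^B i → 1/4 A, 1/2 B, 1/4 AB.
Rh cross +/- × -/- → 1/2 Rh+, 1/2 Rh-; so P(type AB, Rh-negative) = 1/4 × 1/2 = 1/8 per child.
P(not type AB, Rh-negative) = 7/8 for one child; (7/8)^4 = 2401/4096.

2401/4096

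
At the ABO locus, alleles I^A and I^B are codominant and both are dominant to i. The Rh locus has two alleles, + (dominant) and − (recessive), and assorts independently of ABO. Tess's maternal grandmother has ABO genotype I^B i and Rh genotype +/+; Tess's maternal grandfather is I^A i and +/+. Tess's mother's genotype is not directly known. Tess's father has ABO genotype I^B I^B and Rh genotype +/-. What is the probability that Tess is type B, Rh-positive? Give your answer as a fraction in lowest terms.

3/4

Tess's mother's ABO genotype from I^B i × I^A i: 1/4 I^A I^B, 1/4 I^A i, 1/4 I^B i, 1/4 i i.
Crossing each possibility with the father I^B I^B and summing P(type B): 1/4·1/2 + 1/4·1/2 + 1/4·1 + 1/4·1 = 3/4.
Similarly for Rh via the mother's Rh distribution: P(Rh+) = 1.
Independent loci: 3/4 × 1 = 3/4.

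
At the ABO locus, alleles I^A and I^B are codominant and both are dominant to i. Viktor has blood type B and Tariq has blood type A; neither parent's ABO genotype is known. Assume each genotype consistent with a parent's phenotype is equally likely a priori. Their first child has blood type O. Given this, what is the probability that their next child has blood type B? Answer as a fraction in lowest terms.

Possible genotypes: Viktor ∈ {I^B I^B, I^B i}; Tariq ∈ {I^A I^A, I^A i}.
Weight each parental genotype pair by prior × P(type-O child):
  I^B i × I^A i: posterior weight 1; P(next child type B) = 1/4.
Weighted sum = 1/4.

1/4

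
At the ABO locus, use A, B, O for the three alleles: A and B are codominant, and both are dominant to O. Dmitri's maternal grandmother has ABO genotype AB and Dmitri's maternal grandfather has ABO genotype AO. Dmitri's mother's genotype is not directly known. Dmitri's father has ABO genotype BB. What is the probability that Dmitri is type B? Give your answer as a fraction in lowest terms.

Dmitri's mother's ABO genotype from AB × AO: 1/4 AA, 1/4 AB, 1/4 AO, 1/4 BO.
Crossing each possibility with the father BB and summing P(type B): 1/4·0 + 1/4·1/2 + 1/4·1/2 + 1/4·1 = 1/2.

1/2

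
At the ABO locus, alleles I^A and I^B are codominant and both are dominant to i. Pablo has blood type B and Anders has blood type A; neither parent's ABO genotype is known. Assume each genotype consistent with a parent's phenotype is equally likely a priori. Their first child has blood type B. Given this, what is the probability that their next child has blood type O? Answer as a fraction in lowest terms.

1/12

Possible genotypes: Pablo ∈ {I^B I^B, I^B i}; Anders ∈ {I^A I^A, I^A i}.
Weight each parental genotype pair by prior × P(type-B child):
  I^B I^B × I^A i: posterior weight 2/3; P(next child type O) = 0.
  I^B i × I^A i: posterior weight 1/3; P(next child type O) = 1/4.
Weighted sum = 1/12.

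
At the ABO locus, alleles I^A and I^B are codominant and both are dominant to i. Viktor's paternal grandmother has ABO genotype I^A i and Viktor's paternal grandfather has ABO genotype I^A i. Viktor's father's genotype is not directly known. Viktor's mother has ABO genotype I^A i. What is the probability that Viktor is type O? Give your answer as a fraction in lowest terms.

1/4

Viktor's father's ABO genotype from I^A i × I^A i: 1/4 I^A I^A, 1/2 I^A i, 1/4 i i.
Crossing each possibility with the mother I^A i and summing P(type O): 1/4·0 + 1/2·1/4 + 1/4·1/2 = 1/4.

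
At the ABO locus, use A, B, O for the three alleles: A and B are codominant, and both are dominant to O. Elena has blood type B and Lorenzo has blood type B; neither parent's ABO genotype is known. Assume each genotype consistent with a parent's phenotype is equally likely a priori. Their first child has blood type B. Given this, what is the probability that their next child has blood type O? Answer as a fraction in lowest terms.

Possible genotypes: Elena ∈ {BB, BO}; Lorenzo ∈ {BB, BO}.
Weight each parental genotype pair by prior × P(type-B child):
  BB × BB: posterior weight 4/15; P(next child type O) = 0.
  BB × BO: posterior weight 4/15; P(next child type O) = 0.
  BO × BB: posterior weight 4/15; P(next child type O) = 0.
  BO × BO: posterior weight 1/5; P(next child type O) = 1/4.
Weighted sum = 1/20.

1/20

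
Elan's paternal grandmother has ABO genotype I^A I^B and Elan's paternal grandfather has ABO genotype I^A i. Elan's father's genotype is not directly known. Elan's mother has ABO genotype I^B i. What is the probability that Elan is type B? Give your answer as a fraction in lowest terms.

3/8

Elan's father's ABO genotype from I^A I^B × I^A i: 1/4 I^A I^A, 1/4 I^A I^B, 1/4 I^A i, 1/4 I^B i.
Crossing each possibility with the mother I^B i and summing P(type B): 1/4·0 + 1/4·1/2 + 1/4·1/4 + 1/4·3/4 = 3/8.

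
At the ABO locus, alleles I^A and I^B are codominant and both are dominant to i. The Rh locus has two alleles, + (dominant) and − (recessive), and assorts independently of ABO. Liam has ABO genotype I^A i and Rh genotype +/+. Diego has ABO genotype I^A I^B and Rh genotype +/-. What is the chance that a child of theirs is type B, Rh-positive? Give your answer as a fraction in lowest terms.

ABO cross I^A i × I^A I^B → offspring phenotypes: 1/2 A, 1/4 B, 1/4 AB.
Rh cross +/+ × +/- → 1 Rh+.
Independent loci: P(type B, Rh-positive) = 1/4 × 1 = 1/4.

1/4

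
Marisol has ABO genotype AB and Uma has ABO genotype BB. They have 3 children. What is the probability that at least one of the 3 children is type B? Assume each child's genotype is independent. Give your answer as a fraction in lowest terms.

7/8

ABO cross AB × BB → 1/2 B, 1/2 AB.
So P(type B) = 1/2 per child.
P(none) = (1/2)^3 = 1/8; P(at least one) = 1 − 1/8 = 7/8.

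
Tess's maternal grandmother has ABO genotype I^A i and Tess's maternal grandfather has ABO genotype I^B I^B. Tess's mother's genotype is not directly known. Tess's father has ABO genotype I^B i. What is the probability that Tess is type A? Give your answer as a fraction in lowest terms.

Tess's mother's ABO genotype from I^A i × I^B I^B: 1/2 I^A I^B, 1/2 I^B i.
Crossing each possibility with the father I^B i and summing P(type A): 1/2·1/4 + 1/2·0 = 1/8.

1/8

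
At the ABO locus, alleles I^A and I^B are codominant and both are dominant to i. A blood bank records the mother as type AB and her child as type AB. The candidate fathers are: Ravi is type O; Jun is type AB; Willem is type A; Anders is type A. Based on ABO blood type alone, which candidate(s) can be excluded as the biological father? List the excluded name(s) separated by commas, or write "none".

Ravi

A candidate is excluded only if no genotype consistent with his phenotype could produce a type AB child with a type AB mother.
Ravi (type O): no genotype consistent with that phenotype can produce a type-AB child with a type-AB mother.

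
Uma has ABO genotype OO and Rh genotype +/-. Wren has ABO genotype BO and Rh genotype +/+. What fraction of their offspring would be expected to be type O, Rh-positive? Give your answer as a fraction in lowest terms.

1/2

ABO cross OO × BO → offspring phenotypes: 1/2 O, 1/2 B.
Rh cross +/- × +/+ → 1 Rh+.
Independent loci: P(type O, Rh-positive) = 1/2 × 1 = 1/2.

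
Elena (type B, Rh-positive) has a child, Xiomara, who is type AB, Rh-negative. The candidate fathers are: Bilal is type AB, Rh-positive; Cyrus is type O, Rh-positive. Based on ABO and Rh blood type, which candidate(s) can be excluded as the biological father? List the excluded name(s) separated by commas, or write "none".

A candidate is excluded only if no genotype consistent with his phenotype could produce a type AB, Rh-negative child with a type B, Rh-positive mother.
Cyrus (type O, Rh+): no genotype consistent with that phenotype can produce a type-AB Rh- child with a type-B mother.

Cyrus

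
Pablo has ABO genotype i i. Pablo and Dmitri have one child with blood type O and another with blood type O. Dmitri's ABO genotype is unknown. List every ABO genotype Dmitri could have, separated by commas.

I^A i, I^B i, i i

For each candidate genotype of Dmitri, check whether crossing it with i i can produce every observed child phenotype.
  I^A I^A → possible child types {A} ✗
  I^A I^B → possible child types {A, B} ✗
  I^A i → possible child types {O, A} ✓
  I^B I^B → possible child types {B} ✗
  I^B i → possible child types {O, B} ✓
  i i → possible child types {O} ✓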